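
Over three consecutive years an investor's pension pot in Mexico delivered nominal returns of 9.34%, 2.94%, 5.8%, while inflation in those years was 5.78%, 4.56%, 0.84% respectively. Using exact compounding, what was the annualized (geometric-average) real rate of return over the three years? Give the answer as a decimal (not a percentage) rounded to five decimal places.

0.02207

Compound the nominal returns: 1.0934 × 1.0294 × 1.0580 = 1.19082763.
Compound inflation: 1.0578 × 1.0456 × 1.0084 = 1.11532638.
Deflate: 1.19082763 / 1.11532638 = 1.06769431.
Annualized real rate = 1.06769431^(1/3) − 1 = 2.2074% → 0.02207.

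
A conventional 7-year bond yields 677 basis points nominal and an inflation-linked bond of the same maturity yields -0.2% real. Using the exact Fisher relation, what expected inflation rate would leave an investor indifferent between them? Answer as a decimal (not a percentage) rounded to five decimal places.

0.06984

(1 + π) = (1 + i)/(1 + r) = 1.06770 / 0.99800 = 1.069840
Break-even inflation = 1.069840 − 1 → 0.06984.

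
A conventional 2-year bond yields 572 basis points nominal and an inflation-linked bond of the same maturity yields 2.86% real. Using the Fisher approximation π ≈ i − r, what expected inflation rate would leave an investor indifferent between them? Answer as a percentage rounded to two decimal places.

2.86%

π ≈ i − r = 5.72% − 2.86% → 2.86%.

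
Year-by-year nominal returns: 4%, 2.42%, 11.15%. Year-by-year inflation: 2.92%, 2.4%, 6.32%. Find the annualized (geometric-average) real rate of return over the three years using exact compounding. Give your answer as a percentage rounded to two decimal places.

Nominal growth factor = 1.0400 × 1.0242 × 1.1115 = 1.18393423
Price-level growth factor = 1.0292 × 1.0240 × 1.0632 = 1.12050733
Real growth factor = 1.18393423 / 1.12050733 = 1.05660552
Annualized real rate = 1.05660552^(1/3) − 1 = 1.8523% → 1.85%.

1.85%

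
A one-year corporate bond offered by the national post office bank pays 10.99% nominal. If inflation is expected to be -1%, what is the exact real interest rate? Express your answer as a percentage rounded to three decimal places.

By the Fisher equation, 1 + r = (1 + i)/(1 + π).
1 + r = 1.10990 / 0.99000 = 1.121111
r = 1.121111 − 1 = 12.1111%, i.e. 12.111%.

12.111%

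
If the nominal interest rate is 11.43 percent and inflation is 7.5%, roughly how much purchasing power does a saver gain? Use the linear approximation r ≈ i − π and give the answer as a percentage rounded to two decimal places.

r ≈ i − π = 11.43% − 7.5% = 3.93%.

3.93%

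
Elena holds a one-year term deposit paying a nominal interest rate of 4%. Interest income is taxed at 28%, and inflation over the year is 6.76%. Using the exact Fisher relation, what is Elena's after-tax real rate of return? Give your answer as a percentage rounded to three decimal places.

-3.634%

After-tax nominal return = 4% × (1 − 0.28) = 2.8800%.
1 + r = 1.02880 / 1.06760 = 0.963657
After-tax real rate = 0.963657 − 1 → -3.634%.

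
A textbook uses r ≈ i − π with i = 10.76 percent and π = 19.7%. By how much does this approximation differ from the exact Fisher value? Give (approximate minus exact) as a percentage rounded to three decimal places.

Approximate: r ≈ 10.760% − 19.700% = -8.9400%
Exact: (1 + 0.1076)/(1 + 0.1970) − 1 = -7.4687%
Error = -8.9400% − (-7.4687%) = -1.4713% → -1.471%.

-1.471%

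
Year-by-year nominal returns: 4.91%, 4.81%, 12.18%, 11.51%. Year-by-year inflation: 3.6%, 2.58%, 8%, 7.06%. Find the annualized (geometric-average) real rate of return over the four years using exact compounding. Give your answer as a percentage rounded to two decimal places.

2.86%

Compound the nominal returns: 1.0491 × 1.0481 × 1.1218 × 1.1151 = 1.37546283.
Compound inflation: 1.0360 × 1.0258 × 1.0800 × 1.0706 = 1.22877805.
Deflate: 1.37546283 / 1.22877805 = 1.11937451.
Annualized real rate = 1.11937451^(1/4) − 1 = 2.8594% → 2.86%.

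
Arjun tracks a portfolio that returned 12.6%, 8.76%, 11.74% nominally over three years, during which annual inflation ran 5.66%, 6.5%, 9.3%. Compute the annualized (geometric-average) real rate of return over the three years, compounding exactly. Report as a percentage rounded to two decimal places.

Compound the nominal returns: 1.1260 × 1.0876 × 1.1174 = 1.36841005.
Compound inflation: 1.0566 × 1.0650 × 1.0930 = 1.22992995.
Deflate: 1.36841005 / 1.22992995 = 1.11259187.
Annualized real rate = 1.11259187^(1/3) − 1 = 3.6204% → 3.62%.

3.62%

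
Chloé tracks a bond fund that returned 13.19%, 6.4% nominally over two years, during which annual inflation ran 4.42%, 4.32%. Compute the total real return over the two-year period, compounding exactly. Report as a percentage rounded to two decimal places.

10.56%

Compound the nominal returns: 1.1319 × 1.0640 = 1.204342.
Compound inflation: 1.0442 × 1.0432 = 1.089309.
Deflate: 1.204342 / 1.089309 = 1.105601.
Total real return = 1.105601 − 1 → 10.56%.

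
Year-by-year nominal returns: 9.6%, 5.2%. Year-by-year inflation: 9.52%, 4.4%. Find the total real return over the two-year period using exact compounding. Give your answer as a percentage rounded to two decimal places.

Compound the nominal returns: 1.0960 × 1.0520 = 1.152992.
Compound inflation: 1.0952 × 1.0440 = 1.143389.
Deflate: 1.152992 / 1.143389 = 1.008399.
Total real return = 1.008399 − 1 → 0.84%.

0.84%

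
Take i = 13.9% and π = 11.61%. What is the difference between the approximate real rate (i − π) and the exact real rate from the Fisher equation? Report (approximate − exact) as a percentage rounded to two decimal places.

0.24%

Approximate: r ≈ 13.900% − 11.610% = 2.2900%
Exact: (1 + 0.1390)/(1 + 0.1161) − 1 = 2.0518%
Error = 2.2900% − 2.0518% = 0.2382% → 0.24%.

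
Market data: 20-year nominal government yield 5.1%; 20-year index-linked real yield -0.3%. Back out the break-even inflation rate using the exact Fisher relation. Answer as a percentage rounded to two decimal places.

5.42%

(1 + π) = (1 + i)/(1 + r) = 1.05100 / 0.99700 = 1.054162
Break-even inflation = 1.054162 − 1 → 5.42%.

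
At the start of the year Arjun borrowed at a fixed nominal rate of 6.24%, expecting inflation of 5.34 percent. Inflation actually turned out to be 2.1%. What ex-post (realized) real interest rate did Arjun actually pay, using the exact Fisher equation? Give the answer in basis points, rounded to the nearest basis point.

Ex-post: (1 + 0.0624)/(1 + 0.0210) − 1 = 4.0548%
So the realized real rate is 405 basis points.

405 basis points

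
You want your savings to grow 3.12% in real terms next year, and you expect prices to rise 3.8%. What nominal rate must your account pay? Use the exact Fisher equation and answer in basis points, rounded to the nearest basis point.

(1 + i) = (1 + r)(1 + π) = 1.03120 × 1.03800 = 1.0703856
i = 1.0703856 − 1, so the required nominal rate is 704 basis points.

704 basis points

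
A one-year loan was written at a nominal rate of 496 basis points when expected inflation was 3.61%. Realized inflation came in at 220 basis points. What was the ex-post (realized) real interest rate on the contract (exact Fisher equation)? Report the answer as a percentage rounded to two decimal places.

2.70%

Ex-post: (1 + 0.0496)/(1 + 0.0220) − 1 = 2.7006%
So the realized real rate is 2.70%.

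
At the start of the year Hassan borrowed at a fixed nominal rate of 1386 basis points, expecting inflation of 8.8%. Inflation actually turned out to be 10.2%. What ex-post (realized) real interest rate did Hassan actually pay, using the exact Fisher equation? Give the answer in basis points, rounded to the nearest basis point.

332 basis points

Ex-post: (1 + 0.1386)/(1 + 0.1020) − 1 = 3.3212%
So the realized real rate is 332 basis points.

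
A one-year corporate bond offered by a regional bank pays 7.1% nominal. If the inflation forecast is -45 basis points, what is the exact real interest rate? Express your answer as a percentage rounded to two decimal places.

7.58%

By the Fisher identity, 1 + r = (1 + i)/(1 + π).
1 + r = 1.07100 / 0.99550 = 1.075841
r = 1.075841 − 1 = 7.5841%, i.e. 7.58%.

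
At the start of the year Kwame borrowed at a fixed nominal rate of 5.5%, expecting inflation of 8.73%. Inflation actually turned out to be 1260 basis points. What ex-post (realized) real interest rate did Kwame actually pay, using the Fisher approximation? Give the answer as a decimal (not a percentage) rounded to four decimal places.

Ex-post: 5.5% − 12.6% = -7.100%
So the realized real rate is -0.0710.

-0.0710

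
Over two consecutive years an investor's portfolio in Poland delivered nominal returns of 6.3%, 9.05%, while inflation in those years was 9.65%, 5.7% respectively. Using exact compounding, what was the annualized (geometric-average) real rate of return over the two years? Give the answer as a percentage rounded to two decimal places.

0.01%

Compound the nominal returns: 1.0630 × 1.0905 = 1.15920150.
Compound inflation: 1.0965 × 1.0570 = 1.15900050.
Deflate: 1.15920150 / 1.15900050 = 1.00017343.
Annualized real rate = 1.00017343^(1/2) − 1 = 0.0087% → 0.01%.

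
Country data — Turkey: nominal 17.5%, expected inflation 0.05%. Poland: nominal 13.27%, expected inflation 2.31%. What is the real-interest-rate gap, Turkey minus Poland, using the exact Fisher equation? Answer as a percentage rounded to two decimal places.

Turkey: (1 + 0.1750)/(1 + 0.0005) − 1 = 17.4413%
Poland: (1 + 0.1327)/(1 + 0.0231) − 1 = 10.7125%
Differential = 17.4413% − 10.7125% = 6.7287% → 6.73%.

6.73%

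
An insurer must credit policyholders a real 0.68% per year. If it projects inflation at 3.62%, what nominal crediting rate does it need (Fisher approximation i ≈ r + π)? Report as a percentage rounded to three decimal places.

i ≈ r + π = 0.68% + 3.62% = 4.300%.

4.300%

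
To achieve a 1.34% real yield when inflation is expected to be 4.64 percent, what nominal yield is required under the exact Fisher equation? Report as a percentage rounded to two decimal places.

(1 + i) = (1 + r)(1 + π) = 1.01340 × 1.04640 = 1.06042176
i = 1.06042176 − 1, so the required nominal rate is 6.04%.

6.04%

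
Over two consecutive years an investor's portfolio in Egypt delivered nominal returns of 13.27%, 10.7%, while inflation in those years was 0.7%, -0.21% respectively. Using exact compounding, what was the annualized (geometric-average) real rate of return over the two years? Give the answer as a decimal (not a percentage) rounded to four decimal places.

Nominal growth factor = 1.1327 × 1.1070 = 1.25389890
Price-level growth factor = 1.0070 × 0.9979 = 1.00488530
Real growth factor = 1.25389890 / 1.00488530 = 1.24780301
Annualized real rate = 1.24780301^(1/2) − 1 = 11.7051% → 0.1171.

0.1171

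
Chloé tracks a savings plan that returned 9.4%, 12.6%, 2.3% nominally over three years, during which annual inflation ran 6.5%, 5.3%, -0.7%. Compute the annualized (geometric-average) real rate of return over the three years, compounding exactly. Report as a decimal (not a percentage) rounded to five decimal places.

0.04208

Compound the nominal returns: 1.0940 × 1.1260 × 1.0230 = 1.26017641.
Compound inflation: 1.0650 × 1.0530 × 0.9930 = 1.11359489.
Deflate: 1.26017641 / 1.11359489 = 1.13162913.
Annualized real rate = 1.13162913^(1/3) − 1 = 4.2081% → 0.04208.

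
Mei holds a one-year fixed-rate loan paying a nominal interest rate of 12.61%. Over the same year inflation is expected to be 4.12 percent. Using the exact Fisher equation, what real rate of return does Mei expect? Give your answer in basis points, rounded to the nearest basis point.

By the Fisher equation, 1 + r = (1 + i)/(1 + π).
1 + r = 1.12610 / 1.04120 = 1.081541
r = 1.081541 − 1 = 8.1541%, i.e. 815 basis points.

815 basis points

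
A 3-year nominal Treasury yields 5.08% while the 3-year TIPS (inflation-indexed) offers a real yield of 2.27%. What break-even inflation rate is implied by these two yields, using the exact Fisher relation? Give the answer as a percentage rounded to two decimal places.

2.75%

(1 + π) = (1 + i)/(1 + r) = 1.05080 / 1.02270 = 1.027476
Break-even inflation = 1.027476 − 1 → 2.75%.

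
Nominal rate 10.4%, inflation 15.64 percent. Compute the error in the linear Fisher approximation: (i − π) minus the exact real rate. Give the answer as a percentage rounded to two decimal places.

-0.71%

Approximate: r ≈ 10.400% − 15.640% = -5.2400%
Exact: (1 + 0.1040)/(1 + 0.1564) − 1 = -4.5313%
Error = -5.2400% − (-4.5313%) = -0.7087% → -0.71%.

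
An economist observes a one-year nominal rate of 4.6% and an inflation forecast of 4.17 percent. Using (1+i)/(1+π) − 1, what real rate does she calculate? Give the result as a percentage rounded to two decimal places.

0.41%

By the Fisher equation, 1 + r = (1 + i)/(1 + π).
1 + r = 1.04600 / 1.04170 = 1.004128
r = 1.004128 − 1 = 0.4128%, i.e. 0.41%.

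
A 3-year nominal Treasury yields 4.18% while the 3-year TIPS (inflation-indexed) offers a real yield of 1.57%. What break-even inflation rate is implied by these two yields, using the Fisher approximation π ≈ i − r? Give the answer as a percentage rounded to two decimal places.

2.61%

π ≈ i − r = 4.18% − 1.57% → 2.61%.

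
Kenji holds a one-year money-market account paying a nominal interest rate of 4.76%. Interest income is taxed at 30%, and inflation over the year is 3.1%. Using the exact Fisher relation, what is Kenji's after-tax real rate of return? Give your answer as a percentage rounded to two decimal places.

0.23%

After-tax nominal return = 4.76% × (1 − 0.3) = 3.3320%.
1 + r = 1.03332 / 1.03100 = 1.0022502
After-tax real rate = 1.0022502 − 1 → 0.23%.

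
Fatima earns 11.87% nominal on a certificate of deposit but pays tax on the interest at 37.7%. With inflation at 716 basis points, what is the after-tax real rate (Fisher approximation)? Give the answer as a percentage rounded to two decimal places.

After-tax nominal return = 11.87% × (1 − 0.377) = 7.39501%.
r ≈ 7.39501% − 7.16% → 0.24%.

0.24%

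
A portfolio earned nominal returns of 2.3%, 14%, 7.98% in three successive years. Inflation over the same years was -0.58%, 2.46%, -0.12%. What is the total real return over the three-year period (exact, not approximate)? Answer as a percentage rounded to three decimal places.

23.771%

Compound the nominal returns: 1.0230 × 1.1400 × 1.0798 = 1.2592844.
Compound inflation: 0.9942 × 1.0246 × 0.9988 = 1.0174349.
Deflate: 1.2592844 / 1.0174349 = 1.2377051.
Total real return = 1.2377051 − 1 → 23.771%.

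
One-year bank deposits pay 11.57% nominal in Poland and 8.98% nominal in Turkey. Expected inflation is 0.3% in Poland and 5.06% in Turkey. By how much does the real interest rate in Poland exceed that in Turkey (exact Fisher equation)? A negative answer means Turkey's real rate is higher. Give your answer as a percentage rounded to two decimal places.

7.51%

Poland: (1 + 0.1157)/(1 + 0.0030) − 1 = 11.2363%
Turkey: (1 + 0.0898)/(1 + 0.0506) − 1 = 3.7312%
Differential = 11.2363% − 3.7312% = 7.5051% → 7.51%.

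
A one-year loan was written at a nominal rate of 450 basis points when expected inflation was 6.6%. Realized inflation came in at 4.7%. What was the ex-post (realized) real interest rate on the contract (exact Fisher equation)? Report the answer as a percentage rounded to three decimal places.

-0.191%

Ex-post: (1 + 0.0450)/(1 + 0.0470) − 1 = -0.1910%
So the realized real rate is -0.191%.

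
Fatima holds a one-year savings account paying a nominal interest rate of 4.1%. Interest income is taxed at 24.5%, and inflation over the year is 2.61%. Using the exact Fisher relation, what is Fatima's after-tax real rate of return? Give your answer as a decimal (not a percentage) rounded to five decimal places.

0.00473

After-tax nominal return = 4.1% × (1 − 0.245) = 3.0955%.
1 + r = 1.030955 / 1.02610 = 1.004732
After-tax real rate = 1.004732 − 1 → 0.00473.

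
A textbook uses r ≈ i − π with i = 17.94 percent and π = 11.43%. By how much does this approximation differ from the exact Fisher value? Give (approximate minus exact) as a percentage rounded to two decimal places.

0.67%

Approximate: r ≈ 17.940% − 11.430% = 6.5100%
Exact: (1 + 0.1794)/(1 + 0.1143) − 1 = 5.8422%
Error = 6.5100% − 5.8422% = 0.6678% → 0.67%.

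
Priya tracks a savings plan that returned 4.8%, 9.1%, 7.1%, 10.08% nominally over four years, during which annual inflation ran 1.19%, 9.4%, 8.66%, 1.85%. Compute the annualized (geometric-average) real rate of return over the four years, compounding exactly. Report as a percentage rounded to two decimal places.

2.42%

Compound the nominal returns: 1.0480 × 1.0910 × 1.0710 × 1.1008 = 1.34798148.
Compound inflation: 1.0119 × 1.0940 × 1.0866 × 1.0185 = 1.22513981.
Deflate: 1.34798148 / 1.22513981 = 1.10026747.
Annualized real rate = 1.10026747^(1/4) − 1 = 2.4176% → 2.42%.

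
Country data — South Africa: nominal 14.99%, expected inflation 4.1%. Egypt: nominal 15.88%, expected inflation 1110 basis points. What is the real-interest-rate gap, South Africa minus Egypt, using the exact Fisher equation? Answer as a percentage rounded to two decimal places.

6.16%

South Africa: (1 + 0.1499)/(1 + 0.0410) − 1 = 10.4611%
Egypt: (1 + 0.1588)/(1 + 0.1110) − 1 = 4.3024%
Differential = 10.4611% − 4.3024% = 6.1587% → 6.16%.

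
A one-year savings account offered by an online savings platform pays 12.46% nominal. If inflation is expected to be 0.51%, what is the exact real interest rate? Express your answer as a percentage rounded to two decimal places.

11.89%

By the Fisher identity, 1 + r = (1 + i)/(1 + π).
1 + r = 1.12460 / 1.00510 = 1.118894
r = 1.118894 − 1 = 11.8894%, i.e. 11.89%.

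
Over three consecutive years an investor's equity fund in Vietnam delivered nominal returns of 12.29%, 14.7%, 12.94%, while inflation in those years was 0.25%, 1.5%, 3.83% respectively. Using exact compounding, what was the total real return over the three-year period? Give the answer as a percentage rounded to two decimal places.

Compound the nominal returns: 1.1229 × 1.1470 × 1.1294 = 1.454629.
Compound inflation: 1.0025 × 1.0150 × 1.0383 = 1.056509.
Deflate: 1.454629 / 1.056509 = 1.376826.
Total real return = 1.376826 − 1 → 37.68%.

37.68%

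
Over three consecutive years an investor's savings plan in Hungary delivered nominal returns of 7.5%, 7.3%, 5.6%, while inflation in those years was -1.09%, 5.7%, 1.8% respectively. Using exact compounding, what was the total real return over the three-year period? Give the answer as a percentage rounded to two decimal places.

14.45%

Compound the nominal returns: 1.0750 × 1.0730 × 1.0560 = 1.218070.
Compound inflation: 0.9891 × 1.0570 × 1.0180 = 1.064297.
Deflate: 1.218070 / 1.064297 = 1.144482.
Total real return = 1.144482 − 1 → 14.45%.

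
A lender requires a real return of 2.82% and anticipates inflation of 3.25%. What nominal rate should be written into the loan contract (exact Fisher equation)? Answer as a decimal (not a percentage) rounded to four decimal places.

(1 + i) = (1 + r)(1 + π) = 1.02820 × 1.03250 = 1.0616165
i = 1.0616165 − 1, so the required nominal rate is 0.0616.

0.0616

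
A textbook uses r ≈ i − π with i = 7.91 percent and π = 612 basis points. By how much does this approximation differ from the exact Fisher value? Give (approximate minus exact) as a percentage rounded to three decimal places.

Approximate: r ≈ 7.910% − 6.120% = 1.7900%
Exact: (1 + 0.0791)/(1 + 0.0612) − 1 = 1.6868%
Error = 1.7900% − 1.6868% = 0.1032% → 0.103%.

0.103%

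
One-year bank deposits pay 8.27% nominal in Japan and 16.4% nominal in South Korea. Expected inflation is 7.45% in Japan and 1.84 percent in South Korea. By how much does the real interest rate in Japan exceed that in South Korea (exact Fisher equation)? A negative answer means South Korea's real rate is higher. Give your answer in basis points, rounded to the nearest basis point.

-1353 basis points

Japan: (1 + 0.0827)/(1 + 0.0745) − 1 = 0.7631%
South Korea: (1 + 0.1640)/(1 + 0.0184) − 1 = 14.2969%
Differential = 0.7631% − 14.2969% = -13.5338% → -1353 basis points.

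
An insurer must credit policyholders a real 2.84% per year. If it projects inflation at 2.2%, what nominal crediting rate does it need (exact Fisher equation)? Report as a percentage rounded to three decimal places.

(1 + i) = (1 + r)(1 + π) = 1.02840 × 1.02200 = 1.0510248
i = 1.0510248 − 1, so the required nominal rate is 5.102%.

5.102%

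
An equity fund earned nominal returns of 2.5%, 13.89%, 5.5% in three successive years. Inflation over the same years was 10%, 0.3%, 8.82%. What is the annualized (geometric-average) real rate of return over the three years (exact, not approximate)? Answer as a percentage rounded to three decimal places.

Nominal growth factor = 1.0250 × 1.1389 × 1.0550 = 1.231577988
Price-level growth factor = 1.1000 × 1.0030 × 1.0882 = 1.200611060
Real growth factor = 1.231577988 / 1.200611060 = 1.025792639
Annualized real rate = 1.025792639^(1/3) − 1 = 0.85247% → 0.852%.

0.852%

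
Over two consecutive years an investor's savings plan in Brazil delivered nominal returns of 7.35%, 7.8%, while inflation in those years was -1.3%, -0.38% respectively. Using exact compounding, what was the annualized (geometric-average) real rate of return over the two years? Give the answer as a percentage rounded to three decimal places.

8.487%

Nominal growth factor = 1.0735 × 1.0780 = 1.15723300
Price-level growth factor = 0.9870 × 0.9962 = 0.98324940
Real growth factor = 1.15723300 / 0.98324940 = 1.17694758
Annualized real rate = 1.17694758^(1/2) − 1 = 8.4872% → 8.487%.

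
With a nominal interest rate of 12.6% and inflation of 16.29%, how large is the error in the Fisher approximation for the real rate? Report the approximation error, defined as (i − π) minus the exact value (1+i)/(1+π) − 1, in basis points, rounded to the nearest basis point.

Approximate: r ≈ 12.600% − 16.290% = -3.6900%
Exact: (1 + 0.1260)/(1 + 0.1629) − 1 = -3.1731%
Error = -3.6900% − (-3.1731%) = -0.5169% → -52 basis points.

-52 basis points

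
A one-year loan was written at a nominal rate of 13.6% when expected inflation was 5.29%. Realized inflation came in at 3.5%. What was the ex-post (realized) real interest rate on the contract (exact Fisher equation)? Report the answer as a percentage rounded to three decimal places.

Ex-post: (1 + 0.1360)/(1 + 0.0350) − 1 = 9.75845%
So the realized real rate is 9.758%.

9.758%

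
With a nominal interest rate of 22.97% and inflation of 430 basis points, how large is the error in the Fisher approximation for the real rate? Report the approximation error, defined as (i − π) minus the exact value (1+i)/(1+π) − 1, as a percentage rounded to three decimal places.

0.770%

Approximate: r ≈ 22.970% − 4.300% = 18.6700%
Exact: (1 + 0.2297)/(1 + 0.0430) − 1 = 17.9003%
Error = 18.6700% − 17.9003% = 0.7697% → 0.770%.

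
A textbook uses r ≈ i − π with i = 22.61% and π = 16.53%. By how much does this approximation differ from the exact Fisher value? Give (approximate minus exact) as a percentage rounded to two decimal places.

0.86%

Approximate: r ≈ 22.610% − 16.530% = 6.0800%
Exact: (1 + 0.2261)/(1 + 0.1653) − 1 = 5.2175%
Error = 6.0800% − 5.2175% = 0.8625% → 0.86%.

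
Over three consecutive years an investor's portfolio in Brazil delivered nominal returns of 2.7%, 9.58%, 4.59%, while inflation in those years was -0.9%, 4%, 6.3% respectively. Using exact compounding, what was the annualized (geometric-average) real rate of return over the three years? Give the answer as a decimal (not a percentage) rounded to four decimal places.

0.0242

Compound the nominal returns: 1.0270 × 1.0958 × 1.0459 = 1.17704184.
Compound inflation: 0.9910 × 1.0400 × 1.0630 = 1.09557032.
Deflate: 1.17704184 / 1.09557032 = 1.07436449.
Annualized real rate = 1.07436449^(1/3) − 1 = 2.4198% → 0.0242.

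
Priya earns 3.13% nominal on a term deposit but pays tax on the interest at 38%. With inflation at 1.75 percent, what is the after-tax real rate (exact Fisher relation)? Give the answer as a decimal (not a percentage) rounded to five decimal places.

After-tax nominal return = 3.13% × (1 − 0.38) = 1.9406%.
1 + r = 1.019406 / 1.01750 = 1.001873
After-tax real rate = 1.001873 − 1 → 0.00187.

0.00187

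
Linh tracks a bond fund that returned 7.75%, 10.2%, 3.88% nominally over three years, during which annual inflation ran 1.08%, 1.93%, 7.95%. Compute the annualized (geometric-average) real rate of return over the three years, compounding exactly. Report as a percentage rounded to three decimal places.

Nominal growth factor = 1.0775 × 1.1020 × 1.0388 = 1.233476314
Price-level growth factor = 1.0108 × 1.0193 × 1.0795 = 1.112217961
Real growth factor = 1.233476314 / 1.112217961 = 1.109023912
Annualized real rate = 1.109023912^(1/3) − 1 = 3.50952% → 3.510%.

3.510%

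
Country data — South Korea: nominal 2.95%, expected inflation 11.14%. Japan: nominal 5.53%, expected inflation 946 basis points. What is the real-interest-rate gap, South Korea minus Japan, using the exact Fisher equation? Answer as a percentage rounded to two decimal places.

-3.78%

South Korea: (1 + 0.0295)/(1 + 0.1114) − 1 = -7.3691%
Japan: (1 + 0.0553)/(1 + 0.0946) − 1 = -3.5904%
Differential = -7.3691% − (-3.5904%) = -3.7787% → -3.78%.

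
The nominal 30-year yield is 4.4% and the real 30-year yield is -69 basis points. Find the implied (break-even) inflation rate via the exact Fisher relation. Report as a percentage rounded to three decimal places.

(1 + π) = (1 + i)/(1 + r) = 1.04400 / 0.99310 = 1.051254
Break-even inflation = 1.051254 − 1 → 5.125%.

5.125%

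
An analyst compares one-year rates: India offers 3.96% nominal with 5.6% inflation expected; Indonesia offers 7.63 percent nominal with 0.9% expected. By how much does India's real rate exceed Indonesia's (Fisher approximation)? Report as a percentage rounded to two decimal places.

India: 3.96% − 5.6% = -1.640%
Indonesia: 7.63% − 0.9% = 6.730%
Differential = -8.370% → -8.37%.

-8.37%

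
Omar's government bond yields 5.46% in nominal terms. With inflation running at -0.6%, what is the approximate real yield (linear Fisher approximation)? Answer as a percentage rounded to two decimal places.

6.06%

r ≈ i − π = 5.46% − (-0.6%) = 6.06%.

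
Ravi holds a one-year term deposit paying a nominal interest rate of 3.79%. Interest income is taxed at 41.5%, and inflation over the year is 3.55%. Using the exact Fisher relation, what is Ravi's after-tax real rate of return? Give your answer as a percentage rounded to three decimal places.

-1.287%

After-tax nominal return = 3.79% × (1 − 0.415) = 2.21715%.
1 + r = 1.0221715 / 1.03550 = 0.987128
After-tax real rate = 0.987128 − 1 → -1.287%.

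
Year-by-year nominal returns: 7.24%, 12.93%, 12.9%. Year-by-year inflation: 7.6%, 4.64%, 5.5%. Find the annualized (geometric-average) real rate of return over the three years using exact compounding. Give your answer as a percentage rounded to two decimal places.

4.80%

Nominal growth factor = 1.0724 × 1.1293 × 1.1290 = 1.36728823
Price-level growth factor = 1.0760 × 1.0464 × 1.0550 = 1.18785235
Real growth factor = 1.36728823 / 1.18785235 = 1.15105908
Annualized real rate = 1.15105908^(1/3) − 1 = 4.8011% → 4.80%.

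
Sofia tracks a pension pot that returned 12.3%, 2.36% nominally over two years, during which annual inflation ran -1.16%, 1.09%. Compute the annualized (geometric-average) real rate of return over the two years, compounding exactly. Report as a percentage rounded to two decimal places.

7.26%

Nominal growth factor = 1.1230 × 1.0236 = 1.14950280
Price-level growth factor = 0.9884 × 1.0109 = 0.99917356
Real growth factor = 1.14950280 / 0.99917356 = 1.15045358
Annualized real rate = 1.15045358^(1/2) − 1 = 7.2592% → 7.26%.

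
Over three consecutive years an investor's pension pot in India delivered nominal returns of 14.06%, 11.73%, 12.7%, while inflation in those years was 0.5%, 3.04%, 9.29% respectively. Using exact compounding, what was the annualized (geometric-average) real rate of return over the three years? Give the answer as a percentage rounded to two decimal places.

Nominal growth factor = 1.1406 × 1.1173 × 1.1270 = 1.43624021
Price-level growth factor = 1.0050 × 1.0304 × 1.0929 = 1.13175478
Real growth factor = 1.43624021 / 1.13175478 = 1.26903834
Annualized real rate = 1.26903834^(1/3) − 1 = 8.2659% → 8.27%.

8.27%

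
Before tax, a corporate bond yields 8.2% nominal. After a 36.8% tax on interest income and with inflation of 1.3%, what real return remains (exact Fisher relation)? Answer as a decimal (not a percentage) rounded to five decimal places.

After-tax nominal return = 8.2% × (1 − 0.368) = 5.1824%.
1 + r = 1.051824 / 1.01300 = 1.038326
After-tax real rate = 1.038326 − 1 → 0.03833.

0.03833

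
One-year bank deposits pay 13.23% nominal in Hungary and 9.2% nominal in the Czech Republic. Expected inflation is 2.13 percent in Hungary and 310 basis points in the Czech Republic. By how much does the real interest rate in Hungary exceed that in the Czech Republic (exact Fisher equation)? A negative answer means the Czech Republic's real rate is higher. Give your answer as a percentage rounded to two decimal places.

4.95%

Hungary: (1 + 0.1323)/(1 + 0.0213) − 1 = 10.8685%
The Czech Republic: (1 + 0.0920)/(1 + 0.0310) − 1 = 5.9166%
Differential = 10.8685% − 5.9166% = 4.9519% → 4.95%.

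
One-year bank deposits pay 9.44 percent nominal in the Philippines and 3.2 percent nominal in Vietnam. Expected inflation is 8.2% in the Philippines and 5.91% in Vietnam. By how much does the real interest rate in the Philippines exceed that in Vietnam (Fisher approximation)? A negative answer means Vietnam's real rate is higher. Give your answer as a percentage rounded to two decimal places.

The Philippines: 9.44% − 8.2% = 1.240%
Vietnam: 3.2% − 5.91% = -2.710%
Differential = 3.950% → 3.95%.

3.95%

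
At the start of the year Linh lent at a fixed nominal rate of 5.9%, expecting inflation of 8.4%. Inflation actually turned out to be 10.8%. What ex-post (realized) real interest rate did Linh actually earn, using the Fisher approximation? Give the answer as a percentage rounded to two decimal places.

Ex-post: 5.9% − 10.8% = -4.900%
So the realized real rate is -4.90%.

-4.90%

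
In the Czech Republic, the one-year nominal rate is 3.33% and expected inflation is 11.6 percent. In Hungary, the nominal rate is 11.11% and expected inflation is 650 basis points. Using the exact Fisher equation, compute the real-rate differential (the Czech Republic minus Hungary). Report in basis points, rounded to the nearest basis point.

-1174 basis points

The Czech Republic: (1 + 0.0333)/(1 + 0.1160) − 1 = -7.4104%
Hungary: (1 + 0.1111)/(1 + 0.0650) − 1 = 4.3286%
Differential = -7.4104% − 4.3286% = -11.7390% → -1174 basis points.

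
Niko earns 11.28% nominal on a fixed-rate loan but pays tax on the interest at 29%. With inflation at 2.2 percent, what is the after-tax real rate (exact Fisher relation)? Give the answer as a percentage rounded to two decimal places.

5.68%

After-tax nominal return = 11.28% × (1 − 0.29) = 8.0088%.
1 + r = 1.080088 / 1.02200 = 1.056838
After-tax real rate = 1.056838 − 1 → 5.68%.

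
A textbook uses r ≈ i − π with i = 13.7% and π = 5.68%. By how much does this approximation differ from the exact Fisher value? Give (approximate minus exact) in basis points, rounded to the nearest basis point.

Approximate: r ≈ 13.700% − 5.680% = 8.0200%
Exact: (1 + 0.1370)/(1 + 0.0568) − 1 = 7.5889%
Error = 8.0200% − 7.5889% = 0.4311% → 43 basis points.

43 basis points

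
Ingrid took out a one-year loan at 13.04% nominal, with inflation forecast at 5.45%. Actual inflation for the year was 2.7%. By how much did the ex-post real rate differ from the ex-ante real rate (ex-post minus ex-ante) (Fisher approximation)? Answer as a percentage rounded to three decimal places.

2.750%

Ex-ante: 13.04% − 5.45% = 7.590%
Ex-post: 13.04% − 2.7% = 10.340%
Difference (ex-post − ex-ante) = 2.7500% → 2.750%.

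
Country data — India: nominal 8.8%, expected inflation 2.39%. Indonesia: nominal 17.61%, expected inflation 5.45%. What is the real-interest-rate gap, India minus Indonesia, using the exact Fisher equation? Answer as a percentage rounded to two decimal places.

-5.27%

India: (1 + 0.0880)/(1 + 0.0239) − 1 = 6.2604%
Indonesia: (1 + 0.1761)/(1 + 0.0545) − 1 = 11.5315%
Differential = 6.2604% − 11.5315% = -5.2712% → -5.27%.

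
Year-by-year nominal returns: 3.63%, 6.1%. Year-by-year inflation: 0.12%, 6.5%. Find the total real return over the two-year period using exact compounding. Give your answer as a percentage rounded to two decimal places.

Nominal growth factor = 1.0363 × 1.0610 = 1.099514
Price-level growth factor = 1.0012 × 1.0650 = 1.066278
Real growth factor = 1.099514 / 1.066278 = 1.031170
Total real return = 1.031170 − 1 → 3.12%.

3.12%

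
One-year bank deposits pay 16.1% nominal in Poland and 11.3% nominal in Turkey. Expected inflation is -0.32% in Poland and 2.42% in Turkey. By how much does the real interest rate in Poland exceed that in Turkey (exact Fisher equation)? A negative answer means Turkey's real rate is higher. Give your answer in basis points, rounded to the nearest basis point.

Poland: (1 + 0.1610)/(1 − 0.0032) − 1 = 16.4727%
Turkey: (1 + 0.1130)/(1 + 0.0242) − 1 = 8.6702%
Differential = 16.4727% − 8.6702% = 7.8025% → 780 basis points.

780 basis points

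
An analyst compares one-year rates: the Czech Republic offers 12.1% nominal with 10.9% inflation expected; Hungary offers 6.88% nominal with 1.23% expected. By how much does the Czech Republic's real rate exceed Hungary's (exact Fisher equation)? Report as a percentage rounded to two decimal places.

The Czech Republic: (1 + 0.1210)/(1 + 0.1090) − 1 = 1.0821%
Hungary: (1 + 0.0688)/(1 + 0.0123) − 1 = 5.5813%
Differential = 1.0821% − 5.5813% = -4.4993% → -4.50%.

-4.50%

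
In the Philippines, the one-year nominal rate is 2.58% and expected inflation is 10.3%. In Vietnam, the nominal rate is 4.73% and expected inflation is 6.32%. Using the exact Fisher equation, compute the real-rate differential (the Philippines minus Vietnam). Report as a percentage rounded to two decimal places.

The Philippines: (1 + 0.0258)/(1 + 0.1030) − 1 = -6.9991%
Vietnam: (1 + 0.0473)/(1 + 0.0632) − 1 = -1.4955%
Differential = -6.9991% − (-1.4955%) = -5.5036% → -5.50%.

-5.50%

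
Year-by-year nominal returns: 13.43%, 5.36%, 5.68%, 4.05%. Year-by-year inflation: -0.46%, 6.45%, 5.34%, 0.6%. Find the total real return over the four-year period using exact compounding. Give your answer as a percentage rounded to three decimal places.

Compound the nominal returns: 1.1343 × 1.0536 × 1.0568 × 1.0405 = 1.314131.
Compound inflation: 0.9954 × 1.0645 × 1.0534 × 1.0060 = 1.122883.
Deflate: 1.314131 / 1.122883 = 1.170318.
Total real return = 1.170318 − 1 → 17.032%.

17.032%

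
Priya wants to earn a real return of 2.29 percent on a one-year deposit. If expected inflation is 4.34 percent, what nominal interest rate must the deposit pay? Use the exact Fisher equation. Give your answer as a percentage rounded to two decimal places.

(1 + i) = (1 + r)(1 + π) = 1.02290 × 1.04340 = 1.06729386
i = 1.06729386 − 1, so the required nominal rate is 6.73%.

6.73%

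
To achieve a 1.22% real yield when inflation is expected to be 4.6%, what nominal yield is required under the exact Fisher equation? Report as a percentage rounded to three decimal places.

(1 + i) = (1 + r)(1 + π) = 1.01220 × 1.04600 = 1.0587612
i = 1.0587612 − 1, so the required nominal rate is 5.876%.

5.876%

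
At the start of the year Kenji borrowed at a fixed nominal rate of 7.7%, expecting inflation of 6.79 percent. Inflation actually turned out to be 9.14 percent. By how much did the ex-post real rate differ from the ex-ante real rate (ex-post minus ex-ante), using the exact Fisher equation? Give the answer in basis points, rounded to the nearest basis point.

-217 basis points

Ex-ante: (1 + 0.0770)/(1 + 0.0679) − 1 = 0.8521%
Ex-post: (1 + 0.0770)/(1 + 0.0914) − 1 = -1.3194%
Difference (ex-post − ex-ante) = -2.1715% → -217 basis points.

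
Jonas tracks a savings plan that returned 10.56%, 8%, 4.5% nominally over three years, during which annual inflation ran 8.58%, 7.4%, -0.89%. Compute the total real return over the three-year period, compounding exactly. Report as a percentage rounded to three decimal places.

7.961%

Nominal growth factor = 1.1056 × 1.0800 × 1.0450 = 1.247780
Price-level growth factor = 1.0858 × 1.0740 × 0.9911 = 1.155770
Real growth factor = 1.247780 / 1.155770 = 1.079609
Total real return = 1.079609 − 1 → 7.961%.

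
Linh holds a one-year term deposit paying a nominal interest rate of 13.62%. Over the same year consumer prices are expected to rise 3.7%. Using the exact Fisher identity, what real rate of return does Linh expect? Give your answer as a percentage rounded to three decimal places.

9.566%

By the Fisher identity, 1 + r = (1 + i)/(1 + π).
1 + r = 1.13620 / 1.03700 = 1.095661
r = 1.095661 − 1 = 9.5661%, i.e. 9.566%.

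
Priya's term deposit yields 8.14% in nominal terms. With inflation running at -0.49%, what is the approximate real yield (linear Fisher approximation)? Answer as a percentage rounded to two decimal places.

r ≈ i − π = 8.14% − (-0.49%) = 8.63%.

8.63%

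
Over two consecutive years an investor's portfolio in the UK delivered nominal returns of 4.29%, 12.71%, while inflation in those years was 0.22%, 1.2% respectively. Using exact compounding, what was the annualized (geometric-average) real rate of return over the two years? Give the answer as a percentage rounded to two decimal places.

7.66%

Nominal growth factor = 1.0429 × 1.1271 = 1.17545259
Price-level growth factor = 1.0022 × 1.0120 = 1.01422640
Real growth factor = 1.17545259 / 1.01422640 = 1.15896469
Annualized real rate = 1.15896469^(1/2) − 1 = 7.6552% → 7.66%.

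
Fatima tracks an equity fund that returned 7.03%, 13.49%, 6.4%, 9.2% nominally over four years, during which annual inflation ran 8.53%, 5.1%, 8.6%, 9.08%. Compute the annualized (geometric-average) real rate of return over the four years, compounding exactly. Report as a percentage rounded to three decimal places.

1.094%

Nominal growth factor = 1.0703 × 1.1349 × 1.0640 × 1.0920 = 1.41132615
Price-level growth factor = 1.0853 × 1.0510 × 1.0860 × 1.0908 = 1.35122438
Real growth factor = 1.41132615 / 1.35122438 = 1.04447948
Annualized real rate = 1.04447948^(1/4) − 1 = 1.0939% → 1.094%.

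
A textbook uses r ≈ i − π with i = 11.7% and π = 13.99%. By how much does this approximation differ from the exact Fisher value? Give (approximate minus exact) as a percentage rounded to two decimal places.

-0.28%

Approximate: r ≈ 11.700% − 13.990% = -2.2900%
Exact: (1 + 0.1170)/(1 + 0.1399) − 1 = -2.0089%
Error = -2.2900% − (-2.0089%) = -0.2811% → -0.28%.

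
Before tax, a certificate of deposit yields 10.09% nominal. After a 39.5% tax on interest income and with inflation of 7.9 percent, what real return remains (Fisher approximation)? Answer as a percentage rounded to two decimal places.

-1.80%

After-tax nominal return = 10.09% × (1 − 0.395) = 6.10445%.
r ≈ 6.10445% − 7.9% → -1.80%.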